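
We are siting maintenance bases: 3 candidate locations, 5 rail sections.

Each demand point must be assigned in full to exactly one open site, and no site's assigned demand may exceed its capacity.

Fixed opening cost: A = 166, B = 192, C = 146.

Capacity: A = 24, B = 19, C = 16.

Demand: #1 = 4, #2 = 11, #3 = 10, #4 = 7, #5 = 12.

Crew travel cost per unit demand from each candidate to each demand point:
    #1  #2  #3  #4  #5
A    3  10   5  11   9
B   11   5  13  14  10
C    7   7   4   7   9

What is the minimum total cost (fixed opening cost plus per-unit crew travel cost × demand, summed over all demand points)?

794

Open {A, B, C}; cheapest assignment that respects the capacities:
  A (cap 24, load 22): #3, #5 — cost 10×5 + 12×9 = 158
  B (cap 19, load 11): #2 — cost 11×5 = 55
  C (cap 16, load 11): #1, #4 — cost 4×7 + 7×7 = 77
  Shipping 290, fixed 504 → total 794.
  Any other capacity-feasible assignment to {A, B, C} ships for at least 290.
Total demand is 44 and no other set of sites has combined capacity ≥ 44, so {A, B, C} is the only feasible choice of open sites. Minimum: 794.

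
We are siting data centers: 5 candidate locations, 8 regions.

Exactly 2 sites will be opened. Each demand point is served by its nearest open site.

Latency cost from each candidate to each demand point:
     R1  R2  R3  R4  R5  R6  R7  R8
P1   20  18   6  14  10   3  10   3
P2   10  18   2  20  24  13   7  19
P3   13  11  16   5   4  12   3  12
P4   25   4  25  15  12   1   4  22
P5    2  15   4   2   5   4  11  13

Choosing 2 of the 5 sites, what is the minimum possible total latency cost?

35

Open {P4, P5}.
  R1→P5 2, R2→P4 4, R3→P5 4, R4→P5 2, R5→P5 5, R6→P4 1, R7→P4 4, R8→P5 13  ⇒ total 35.
Compare {P3, P5}: total 42.
Compare {P1, P5}: total 44.
No size-2 selection does better; minimum is 35.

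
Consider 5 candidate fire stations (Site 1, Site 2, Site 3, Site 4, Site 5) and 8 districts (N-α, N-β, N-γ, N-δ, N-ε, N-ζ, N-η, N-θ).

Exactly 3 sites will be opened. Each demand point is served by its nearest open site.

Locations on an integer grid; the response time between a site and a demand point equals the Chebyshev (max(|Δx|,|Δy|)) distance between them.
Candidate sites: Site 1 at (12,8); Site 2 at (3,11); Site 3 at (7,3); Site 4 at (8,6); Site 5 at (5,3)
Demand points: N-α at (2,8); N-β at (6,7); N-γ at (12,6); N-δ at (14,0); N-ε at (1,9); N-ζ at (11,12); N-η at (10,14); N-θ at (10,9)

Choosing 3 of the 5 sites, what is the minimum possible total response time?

27

Open {Site 1, Site 2, Site 4}.
  N-α→Site 2 3, N-β→Site 4 2, N-γ→Site 1 2, N-δ→Site 4 6, N-ε→Site 2 2, N-ζ→Site 1 4, N-η→Site 1 6, N-θ→Site 1 2  ⇒ total 27.
Compare {Site 1, Site 2, Site 3}: total 30.
Compare {Site 1, Site 2, Site 5}: total 31.
No size-3 selection does better; minimum is 27.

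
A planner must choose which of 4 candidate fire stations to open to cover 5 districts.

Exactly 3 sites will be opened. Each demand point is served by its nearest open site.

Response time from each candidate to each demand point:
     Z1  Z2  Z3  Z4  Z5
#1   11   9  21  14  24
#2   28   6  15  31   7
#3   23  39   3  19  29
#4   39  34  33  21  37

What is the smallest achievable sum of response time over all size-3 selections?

41

Open {#1, #2, #3}.
  Z1→#1 11, Z2→#2 6, Z3→#3 3, Z4→#1 14, Z5→#2 7  ⇒ total 41.
Compare {#1, #2, #4}: total 53.
Compare {#2, #3, #4}: total 58.
No size-3 selection does better; minimum is 41.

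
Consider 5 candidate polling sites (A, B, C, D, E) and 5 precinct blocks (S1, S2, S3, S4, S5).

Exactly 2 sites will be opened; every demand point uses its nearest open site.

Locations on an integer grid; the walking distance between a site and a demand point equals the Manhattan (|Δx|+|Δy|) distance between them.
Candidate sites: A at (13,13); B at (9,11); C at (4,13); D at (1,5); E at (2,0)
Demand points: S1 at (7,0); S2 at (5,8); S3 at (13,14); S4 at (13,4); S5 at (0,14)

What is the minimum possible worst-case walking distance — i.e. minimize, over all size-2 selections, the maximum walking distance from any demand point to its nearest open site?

11

Open {A, D}.
  Farthest demand point is S1 at walking distance 11 (to D); all others are ≤ 11.
With {B, D} the worst case is 11.
With {B, E} the worst case is 12.
No size-2 selection achieves below 11.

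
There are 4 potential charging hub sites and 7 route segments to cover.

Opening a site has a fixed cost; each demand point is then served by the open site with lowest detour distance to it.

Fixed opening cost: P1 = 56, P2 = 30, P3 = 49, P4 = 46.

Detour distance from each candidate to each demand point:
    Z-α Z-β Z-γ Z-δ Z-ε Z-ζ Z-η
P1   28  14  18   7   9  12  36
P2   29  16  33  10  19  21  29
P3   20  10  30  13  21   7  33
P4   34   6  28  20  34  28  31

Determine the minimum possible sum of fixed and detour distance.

Open {P1}: assign each demand point to its cheapest open site.
  Z-α→P1 28, Z-β→P1 14, Z-γ→P1 18, Z-δ→P1 7, Z-ε→P1 9, Z-ζ→P1 12, Z-η→P1 36
  detour distance 124, fixed 56 → total 180.
Compare {P3}: detour distance 134 + fixed 49 = 183.
Compare {P2}: detour distance 157 + fixed 30 = 187.
Compare {P1, P2}: detour distance 117 + fixed 86 = 203.
All other subsets cost ≥ 183. Minimum total cost: 180.

180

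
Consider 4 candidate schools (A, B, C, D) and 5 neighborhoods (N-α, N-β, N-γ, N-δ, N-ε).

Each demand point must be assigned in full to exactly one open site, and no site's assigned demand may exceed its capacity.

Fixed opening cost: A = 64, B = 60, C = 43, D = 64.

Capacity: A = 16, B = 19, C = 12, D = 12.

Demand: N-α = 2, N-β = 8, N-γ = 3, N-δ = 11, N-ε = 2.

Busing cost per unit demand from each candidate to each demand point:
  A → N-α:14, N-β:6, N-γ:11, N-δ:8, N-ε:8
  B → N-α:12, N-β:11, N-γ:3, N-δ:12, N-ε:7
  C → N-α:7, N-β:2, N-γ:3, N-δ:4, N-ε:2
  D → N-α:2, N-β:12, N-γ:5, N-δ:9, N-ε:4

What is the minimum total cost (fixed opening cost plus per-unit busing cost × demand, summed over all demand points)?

262

Open {A, C}; cheapest assignment that respects the capacities:
  A (cap 16, load 14): N-γ, N-δ — cost 3×11 + 11×8 = 121
  C (cap 12, load 12): N-α, N-β, N-ε — cost 2×7 + 8×2 + 2×2 = 34
  Shipping 155, fixed 107 → total 262.
  Any other capacity-feasible assignment to {A, C} ships for at least 155.
Compare {B, C}: its best feasible assignment gives total 278.
Compare {A, C, D}: its best feasible assignment gives total 290.
Every other set of open sites that can feasibly serve all demand totals ≥ 278 even under its best assignment. Minimum: 262.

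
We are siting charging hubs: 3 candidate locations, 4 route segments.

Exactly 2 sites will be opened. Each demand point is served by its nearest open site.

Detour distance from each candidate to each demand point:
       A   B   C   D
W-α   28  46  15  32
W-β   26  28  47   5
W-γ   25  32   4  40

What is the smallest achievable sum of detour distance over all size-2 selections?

Open {W-β, W-γ}.
  A→W-γ 25, B→W-β 28, C→W-γ 4, D→W-β 5  ⇒ total 62.
Compare {W-α, W-β}: total 74.
Compare {W-α, W-γ}: total 93.

62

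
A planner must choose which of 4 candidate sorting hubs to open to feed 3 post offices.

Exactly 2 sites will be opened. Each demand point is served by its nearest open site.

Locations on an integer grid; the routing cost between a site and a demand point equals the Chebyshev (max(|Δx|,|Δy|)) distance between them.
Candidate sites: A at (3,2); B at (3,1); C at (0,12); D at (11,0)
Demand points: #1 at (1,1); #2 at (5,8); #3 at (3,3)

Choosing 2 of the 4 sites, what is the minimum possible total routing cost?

8

Open {A, C}.
  #1→A 2, #2→C 5, #3→A 1  ⇒ total 8.
Compare {A, B}: total 9.
Compare {A, D}: total 9.
No size-2 selection does better; minimum is 8.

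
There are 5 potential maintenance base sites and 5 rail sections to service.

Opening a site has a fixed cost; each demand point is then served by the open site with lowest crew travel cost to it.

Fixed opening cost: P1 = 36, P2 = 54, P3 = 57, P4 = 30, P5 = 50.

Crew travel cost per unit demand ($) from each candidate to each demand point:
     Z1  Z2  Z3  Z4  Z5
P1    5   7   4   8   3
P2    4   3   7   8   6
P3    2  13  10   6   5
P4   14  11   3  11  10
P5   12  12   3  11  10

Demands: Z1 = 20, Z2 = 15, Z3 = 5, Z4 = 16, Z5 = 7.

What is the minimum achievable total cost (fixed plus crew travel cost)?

362

Open {P2, P3}: assign each demand point to its cheapest open site.
  Z1→P3 20×2=40, Z2→P2 15×3=45, Z3→P2 5×7=35, Z4→P3 16×6=96, Z5→P3 7×5=35
  crew travel cost 251, fixed 111 → total 362.
Compare {P1, P2, P3}: crew travel cost 222 + fixed 147 = 369.
Compare {P2, P3, P4}: crew travel cost 231 + fixed 141 = 372.
Compare {P1, P3}: crew travel cost 282 + fixed 93 = 375.
All other subsets cost ≥ 369. Minimum total cost: 362.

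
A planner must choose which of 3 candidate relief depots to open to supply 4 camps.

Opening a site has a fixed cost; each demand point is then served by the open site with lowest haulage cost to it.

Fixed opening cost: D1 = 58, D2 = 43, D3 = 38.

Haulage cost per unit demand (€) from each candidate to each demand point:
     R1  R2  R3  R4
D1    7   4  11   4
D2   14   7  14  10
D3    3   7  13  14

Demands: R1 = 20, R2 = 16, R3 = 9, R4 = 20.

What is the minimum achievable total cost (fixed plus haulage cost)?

Open {D1, D3}: assign each demand point to its cheapest open site.
  R1→D3 20×3=60, R2→D1 16×4=64, R3→D1 9×11=99, R4→D1 20×4=80
  haulage cost 303, fixed 96 → total 399.
Compare {D1}: haulage cost 383 + fixed 58 = 441.
Compare {D1, D2, D3}: haulage cost 303 + fixed 139 = 442.
Compare {D1, D2}: haulage cost 383 + fixed 101 = 484.
All other subsets cost ≥ 441. Minimum total cost: 399.

399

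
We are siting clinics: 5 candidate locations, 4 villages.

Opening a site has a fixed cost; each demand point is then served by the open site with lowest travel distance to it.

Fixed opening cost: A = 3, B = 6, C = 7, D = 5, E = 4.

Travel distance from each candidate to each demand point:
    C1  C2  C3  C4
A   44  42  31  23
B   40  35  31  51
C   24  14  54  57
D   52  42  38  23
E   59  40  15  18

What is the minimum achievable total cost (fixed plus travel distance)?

82

Open {C, E}: assign each demand point to its cheapest open site.
  C1→C 24, C2→C 14, C3→E 15, C4→E 18
  travel distance 71, fixed 11 → total 82.
Compare {A, C, E}: travel distance 71 + fixed 14 = 85.
Compare {C, D, E}: travel distance 71 + fixed 16 = 87.
Compare {B, C, E}: travel distance 71 + fixed 17 = 88.
All other subsets cost ≥ 85. Minimum total cost: 82.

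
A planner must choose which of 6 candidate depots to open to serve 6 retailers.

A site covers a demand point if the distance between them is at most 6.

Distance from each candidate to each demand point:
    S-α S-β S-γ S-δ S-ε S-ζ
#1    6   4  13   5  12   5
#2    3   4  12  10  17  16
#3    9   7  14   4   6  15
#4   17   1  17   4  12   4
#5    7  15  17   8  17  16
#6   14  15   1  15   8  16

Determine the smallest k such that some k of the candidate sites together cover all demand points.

Coverage sets (demand points within 6 of each site):
  #1: {S-α, S-β, S-δ, S-ζ}
  #2: {S-α, S-β}
  #3: {S-δ, S-ε}
  #4: {S-β, S-δ, S-ζ}
  #5: {}
  #6: {S-γ}
No 2 sites suffice: every size-2 union leaves at least one demand point uncovered.
But {#1, #3, #6} covers everything, so the minimum is 3.

3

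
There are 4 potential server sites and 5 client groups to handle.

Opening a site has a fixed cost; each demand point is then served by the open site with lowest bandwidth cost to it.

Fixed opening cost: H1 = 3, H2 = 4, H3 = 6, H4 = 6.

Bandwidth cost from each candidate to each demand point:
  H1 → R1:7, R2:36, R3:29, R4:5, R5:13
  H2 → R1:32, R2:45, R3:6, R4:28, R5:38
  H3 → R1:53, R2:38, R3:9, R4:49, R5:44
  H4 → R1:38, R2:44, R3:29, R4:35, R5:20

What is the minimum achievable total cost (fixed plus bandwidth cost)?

74

Open {H1, H2}: assign each demand point to its cheapest open site.
  R1→H1 7, R2→H1 36, R3→H2 6, R4→H1 5, R5→H1 13
  bandwidth cost 67, fixed 7 → total 74.
Compare {H1, H3}: bandwidth cost 70 + fixed 9 = 79.
Compare {H1, H2, H3}: bandwidth cost 67 + fixed 13 = 80.
Compare {H1, H2, H4}: bandwidth cost 67 + fixed 13 = 80.
All other subsets cost ≥ 79. Minimum total cost: 74.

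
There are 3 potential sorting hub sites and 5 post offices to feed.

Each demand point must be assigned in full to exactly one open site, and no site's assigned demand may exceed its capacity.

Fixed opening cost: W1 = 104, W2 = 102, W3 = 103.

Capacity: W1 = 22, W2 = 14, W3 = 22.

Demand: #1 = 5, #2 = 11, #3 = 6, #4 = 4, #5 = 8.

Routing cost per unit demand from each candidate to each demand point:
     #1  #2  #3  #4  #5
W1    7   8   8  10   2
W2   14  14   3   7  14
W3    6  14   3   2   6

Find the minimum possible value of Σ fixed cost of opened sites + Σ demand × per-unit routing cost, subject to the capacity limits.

Open {W1, W3}; cheapest assignment that respects the capacities:
  W1 (cap 22, load 19): #2, #5 — cost 11×8 + 8×2 = 104
  W3 (cap 22, load 15): #1, #3, #4 — cost 5×6 + 6×3 + 4×2 = 56
  Shipping 160, fixed 207 → total 367.
  Any other capacity-feasible assignment to {W1, W3} ships for at least 160.
Compare {W1, W2, W3}: its best feasible assignment gives total 469.
Compare {W1, W2}: its best feasible assignment gives total 499.
Every other set of open sites that can feasibly serve all demand totals ≥ 469 even under its best assignment. Minimum: 367.

367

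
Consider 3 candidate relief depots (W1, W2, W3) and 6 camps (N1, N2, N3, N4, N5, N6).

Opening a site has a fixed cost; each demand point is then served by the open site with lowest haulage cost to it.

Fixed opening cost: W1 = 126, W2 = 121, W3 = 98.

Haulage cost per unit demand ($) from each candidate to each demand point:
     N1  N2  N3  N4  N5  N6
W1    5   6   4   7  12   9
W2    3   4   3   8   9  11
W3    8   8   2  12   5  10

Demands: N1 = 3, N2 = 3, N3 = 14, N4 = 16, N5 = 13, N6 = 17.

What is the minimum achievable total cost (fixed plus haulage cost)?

Open {W3}: assign each demand point to its cheapest open site.
  N1→W3 3×8=24, N2→W3 3×8=24, N3→W3 14×2=28, N4→W3 16×12=192, N5→W3 13×5=65, N6→W3 17×10=170
  haulage cost 503, fixed 98 → total 601.
Compare {W1, W3}: haulage cost 391 + fixed 224 = 615.
Compare {W2}: haulage cost 495 + fixed 121 = 616.
Compare {W2, W3}: haulage cost 412 + fixed 219 = 631.
All other subsets cost ≥ 615. Minimum total cost: 601.

601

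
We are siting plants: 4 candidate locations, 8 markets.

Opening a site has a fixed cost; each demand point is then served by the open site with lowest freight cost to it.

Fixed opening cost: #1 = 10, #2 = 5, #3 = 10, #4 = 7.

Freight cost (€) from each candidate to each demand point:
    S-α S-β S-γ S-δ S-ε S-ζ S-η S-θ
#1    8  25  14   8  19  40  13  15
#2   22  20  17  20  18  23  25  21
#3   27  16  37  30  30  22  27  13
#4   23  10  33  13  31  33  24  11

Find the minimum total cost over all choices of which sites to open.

Open {#1, #2, #4}: assign each demand point to its cheapest open site.
  S-α→#1 8, S-β→#4 10, S-γ→#1 14, S-δ→#1 8, S-ε→#2 18, S-ζ→#2 23, S-η→#1 13, S-θ→#4 11
  freight cost 105, fixed 22 → total 127.
Compare {#1, #3, #4}: freight cost 105 + fixed 27 = 132.
Compare {#1, #3}: freight cost 113 + fixed 20 = 133.
Compare {#1, #4}: freight cost 116 + fixed 17 = 133.
All other subsets cost ≥ 132. Minimum total cost: 127.

127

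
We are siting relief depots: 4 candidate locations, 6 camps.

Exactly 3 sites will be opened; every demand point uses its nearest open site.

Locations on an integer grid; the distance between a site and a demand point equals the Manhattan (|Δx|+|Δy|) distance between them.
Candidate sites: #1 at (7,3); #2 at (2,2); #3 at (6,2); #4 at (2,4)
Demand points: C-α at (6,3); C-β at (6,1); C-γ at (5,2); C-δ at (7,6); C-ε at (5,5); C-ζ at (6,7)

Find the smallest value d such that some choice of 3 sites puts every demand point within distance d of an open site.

5

Open {#1, #2, #3}.
  Farthest demand point is C-ζ at distance 5 (to #1); all others are ≤ 5.
With {#1, #2, #4} the worst case is 5.
With {#1, #3, #4} the worst case is 5.
No size-3 selection achieves below 5.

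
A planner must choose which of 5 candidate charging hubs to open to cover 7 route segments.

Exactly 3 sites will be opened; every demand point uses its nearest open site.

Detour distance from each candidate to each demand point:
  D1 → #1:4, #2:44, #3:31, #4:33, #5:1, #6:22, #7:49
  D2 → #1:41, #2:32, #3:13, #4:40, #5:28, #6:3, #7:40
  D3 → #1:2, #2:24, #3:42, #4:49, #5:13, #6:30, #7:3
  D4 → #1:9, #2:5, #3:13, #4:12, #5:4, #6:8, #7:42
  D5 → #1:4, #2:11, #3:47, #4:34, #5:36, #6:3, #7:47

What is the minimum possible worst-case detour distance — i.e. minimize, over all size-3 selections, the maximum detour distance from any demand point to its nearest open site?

Open {D1, D3, D4}.
  Farthest demand point is #3 at detour distance 13 (to D4); all others are ≤ 13.
With {D2, D3, D4} the worst case is 13.
With {D3, D4, D5} the worst case is 13.
No size-3 selection achieves below 13.

13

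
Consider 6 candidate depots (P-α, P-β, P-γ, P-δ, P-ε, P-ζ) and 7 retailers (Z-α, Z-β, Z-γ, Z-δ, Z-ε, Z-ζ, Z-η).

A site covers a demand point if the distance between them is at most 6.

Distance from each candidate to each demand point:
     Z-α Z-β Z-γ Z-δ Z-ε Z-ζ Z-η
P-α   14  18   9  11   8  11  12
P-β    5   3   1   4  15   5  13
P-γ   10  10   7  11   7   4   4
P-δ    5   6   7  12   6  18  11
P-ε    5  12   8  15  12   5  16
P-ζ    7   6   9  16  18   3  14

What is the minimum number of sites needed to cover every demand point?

Coverage sets (demand points within 6 of each site):
  P-α: {}
  P-β: {Z-α, Z-β, Z-γ, Z-δ, Z-ζ}
  P-γ: {Z-ζ, Z-η}
  P-δ: {Z-α, Z-β, Z-ε}
  P-ε: {Z-α, Z-ζ}
  P-ζ: {Z-β, Z-ζ}
No 2 sites suffice: every size-2 union leaves at least one demand point uncovered.
But {P-β, P-γ, P-δ} covers everything, so the minimum is 3.

3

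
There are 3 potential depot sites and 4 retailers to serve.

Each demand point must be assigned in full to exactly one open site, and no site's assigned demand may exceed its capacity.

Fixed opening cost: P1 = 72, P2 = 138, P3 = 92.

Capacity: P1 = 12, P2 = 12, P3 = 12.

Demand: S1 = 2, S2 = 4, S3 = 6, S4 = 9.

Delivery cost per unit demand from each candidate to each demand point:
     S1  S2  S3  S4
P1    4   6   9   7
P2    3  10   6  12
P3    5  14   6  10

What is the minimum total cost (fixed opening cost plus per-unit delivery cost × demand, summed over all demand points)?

327

Open {P1, P3}; cheapest assignment that respects the capacities:
  P1 (cap 12, load 11): S1, S4 — cost 2×4 + 9×7 = 71
  P3 (cap 12, load 10): S2, S3 — cost 4×14 + 6×6 = 92
  Shipping 163, fixed 164 → total 327.
  Any other capacity-feasible assignment to {P1, P3} ships for at least 163.
Compare {P1, P2}: its best feasible assignment gives total 355.
Compare {P2, P3}: its best feasible assignment gives total 402.
Every other set of open sites that can feasibly serve all demand totals ≥ 355 even under its best assignment. Minimum: 327.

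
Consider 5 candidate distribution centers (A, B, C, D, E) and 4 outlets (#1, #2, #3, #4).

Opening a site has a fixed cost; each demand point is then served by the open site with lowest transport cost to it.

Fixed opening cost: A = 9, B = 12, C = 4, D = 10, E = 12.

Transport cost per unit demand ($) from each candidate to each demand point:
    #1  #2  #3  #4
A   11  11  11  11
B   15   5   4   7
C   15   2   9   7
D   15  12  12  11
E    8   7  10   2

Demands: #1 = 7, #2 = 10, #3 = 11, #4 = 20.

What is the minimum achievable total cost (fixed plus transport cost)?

188

Open {B, C, E}: assign each demand point to its cheapest open site.
  #1→E 7×8=56, #2→C 10×2=20, #3→B 11×4=44, #4→E 20×2=40
  transport cost 160, fixed 28 → total 188.
Compare {A, B, C, E}: transport cost 160 + fixed 37 = 197.
Compare {B, C, D, E}: transport cost 160 + fixed 38 = 198.
Compare {A, B, C, D, E}: transport cost 160 + fixed 47 = 207.
All other subsets cost ≥ 197. Minimum total cost: 188.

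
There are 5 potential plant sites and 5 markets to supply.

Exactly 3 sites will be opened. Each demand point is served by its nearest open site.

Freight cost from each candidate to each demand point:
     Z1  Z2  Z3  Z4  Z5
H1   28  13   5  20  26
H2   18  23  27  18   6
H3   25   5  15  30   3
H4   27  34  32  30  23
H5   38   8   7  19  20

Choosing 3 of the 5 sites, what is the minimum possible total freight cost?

Open {H1, H2, H3}.
  Z1→H2 18, Z2→H3 5, Z3→H1 5, Z4→H2 18, Z5→H3 3  ⇒ total 49.
Compare {H2, H3, H5}: total 51.
Compare {H1, H2, H5}: total 55.
No size-3 selection does better; minimum is 49.

49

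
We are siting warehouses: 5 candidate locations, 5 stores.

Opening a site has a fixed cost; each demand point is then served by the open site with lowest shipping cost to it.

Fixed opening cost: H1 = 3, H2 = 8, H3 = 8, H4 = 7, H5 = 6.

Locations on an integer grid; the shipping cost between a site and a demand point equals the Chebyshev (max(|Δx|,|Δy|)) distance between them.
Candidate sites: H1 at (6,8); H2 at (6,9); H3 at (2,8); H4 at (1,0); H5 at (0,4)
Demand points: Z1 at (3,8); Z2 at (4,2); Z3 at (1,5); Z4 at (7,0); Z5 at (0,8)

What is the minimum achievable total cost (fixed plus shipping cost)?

26

Open {H5}: assign each demand point to its cheapest open site.
  Z1→H5 4, Z2→H5 4, Z3→H5 1, Z4→H5 7, Z5→H5 4
  shipping cost 20, fixed 6 → total 26.
Compare {H3}: shipping cost 20 + fixed 8 = 28.
Compare {H1, H5}: shipping cost 19 + fixed 9 = 28.
Compare {H3, H5}: shipping cost 15 + fixed 14 = 29.
All other subsets cost ≥ 28. Minimum total cost: 26.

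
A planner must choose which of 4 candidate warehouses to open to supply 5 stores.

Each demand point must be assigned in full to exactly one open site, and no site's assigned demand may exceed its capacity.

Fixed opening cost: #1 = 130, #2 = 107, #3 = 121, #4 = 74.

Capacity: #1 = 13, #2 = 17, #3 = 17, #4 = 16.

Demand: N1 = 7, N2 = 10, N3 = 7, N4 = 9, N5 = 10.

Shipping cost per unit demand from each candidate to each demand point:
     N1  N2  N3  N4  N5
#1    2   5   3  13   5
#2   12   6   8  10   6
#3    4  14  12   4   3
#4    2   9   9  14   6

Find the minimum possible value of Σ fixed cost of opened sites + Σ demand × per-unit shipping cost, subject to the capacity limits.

Open {#2, #3, #4}; cheapest assignment that respects the capacities:
  #2 (cap 17, load 17): N2, N3 — cost 10×6 + 7×8 = 116
  #3 (cap 17, load 16): N1, N4 — cost 7×4 + 9×4 = 64
  #4 (cap 16, load 10): N5 — cost 10×6 = 60
  Shipping 240, fixed 302 → total 542.
  Any other capacity-feasible assignment to {#2, #3, #4} ships for at least 240.
Compare {#1, #2, #3}: its best feasible assignment gives total 588.
Compare {#1, #2, #4}: its best feasible assignment gives total 617.
Every other set of open sites that can feasibly serve all demand totals ≥ 588 even under its best assignment. Minimum: 542.

542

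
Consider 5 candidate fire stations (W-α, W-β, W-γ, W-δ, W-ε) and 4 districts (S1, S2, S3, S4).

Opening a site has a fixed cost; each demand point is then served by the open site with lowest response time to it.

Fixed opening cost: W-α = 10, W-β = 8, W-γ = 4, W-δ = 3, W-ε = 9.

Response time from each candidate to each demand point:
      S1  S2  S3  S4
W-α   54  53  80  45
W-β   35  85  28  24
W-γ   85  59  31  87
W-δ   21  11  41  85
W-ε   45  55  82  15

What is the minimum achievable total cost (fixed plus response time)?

Open {W-γ, W-δ, W-ε}: assign each demand point to its cheapest open site.
  S1→W-δ 21, S2→W-δ 11, S3→W-γ 31, S4→W-ε 15
  response time 78, fixed 16 → total 94.
Compare {W-β, W-δ}: response time 84 + fixed 11 = 95.
Compare {W-β, W-δ, W-ε}: response time 75 + fixed 20 = 95.
Compare {W-β, W-γ, W-δ}: response time 84 + fixed 15 = 99.
All other subsets cost ≥ 95. Minimum total cost: 94.

94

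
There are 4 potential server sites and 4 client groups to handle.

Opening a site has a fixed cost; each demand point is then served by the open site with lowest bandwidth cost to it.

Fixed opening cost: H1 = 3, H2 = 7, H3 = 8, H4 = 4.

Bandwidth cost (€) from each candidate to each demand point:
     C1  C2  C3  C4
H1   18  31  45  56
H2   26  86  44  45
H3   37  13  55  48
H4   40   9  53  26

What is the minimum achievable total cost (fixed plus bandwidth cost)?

Open {H1, H4}: assign each demand point to its cheapest open site.
  C1→H1 18, C2→H4 9, C3→H1 45, C4→H4 26
  bandwidth cost 98, fixed 7 → total 105.
Compare {H1, H2, H4}: bandwidth cost 97 + fixed 14 = 111.
Compare {H1, H3, H4}: bandwidth cost 98 + fixed 15 = 113.
Compare {H2, H4}: bandwidth cost 105 + fixed 11 = 116.
All other subsets cost ≥ 111. Minimum total cost: 105.

105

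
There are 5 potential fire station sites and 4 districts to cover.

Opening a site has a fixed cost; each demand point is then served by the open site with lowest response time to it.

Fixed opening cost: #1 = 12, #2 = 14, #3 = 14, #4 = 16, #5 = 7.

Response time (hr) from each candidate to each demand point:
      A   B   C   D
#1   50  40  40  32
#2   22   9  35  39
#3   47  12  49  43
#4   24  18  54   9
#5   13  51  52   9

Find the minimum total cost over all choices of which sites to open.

87

Open {#2, #5}: assign each demand point to its cheapest open site.
  A→#5 13, B→#2 9, C→#2 35, D→#5 9
  response time 66, fixed 21 → total 87.
Compare {#1, #2, #5}: response time 66 + fixed 33 = 99.
Compare {#2, #3, #5}: response time 66 + fixed 35 = 101.
Compare {#2, #4, #5}: response time 66 + fixed 37 = 103.
All other subsets cost ≥ 99. Minimum total cost: 87.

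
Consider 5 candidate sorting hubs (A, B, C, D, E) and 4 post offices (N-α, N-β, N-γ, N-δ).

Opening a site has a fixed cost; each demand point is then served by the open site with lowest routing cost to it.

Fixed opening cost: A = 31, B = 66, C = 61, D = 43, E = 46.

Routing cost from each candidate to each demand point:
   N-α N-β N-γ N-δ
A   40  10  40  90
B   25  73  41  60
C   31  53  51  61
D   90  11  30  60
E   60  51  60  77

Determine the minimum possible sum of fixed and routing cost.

211

Open {A}: assign each demand point to its cheapest open site.
  N-α→A 40, N-β→A 10, N-γ→A 40, N-δ→A 90
  routing cost 180, fixed 31 → total 211.
Compare {A, D}: routing cost 140 + fixed 74 = 214.
Compare {A, B}: routing cost 135 + fixed 97 = 232.
Compare {D}: routing cost 191 + fixed 43 = 234.
All other subsets cost ≥ 214. Minimum total cost: 211.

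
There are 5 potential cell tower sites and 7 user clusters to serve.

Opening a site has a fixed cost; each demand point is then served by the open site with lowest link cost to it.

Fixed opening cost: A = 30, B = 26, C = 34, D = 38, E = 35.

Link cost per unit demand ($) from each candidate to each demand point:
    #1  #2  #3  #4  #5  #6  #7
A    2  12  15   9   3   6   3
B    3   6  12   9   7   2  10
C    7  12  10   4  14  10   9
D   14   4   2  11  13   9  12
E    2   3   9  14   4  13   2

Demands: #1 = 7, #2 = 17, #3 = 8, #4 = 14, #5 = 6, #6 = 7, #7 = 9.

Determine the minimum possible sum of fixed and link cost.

326

Open {B, C, D, E}: assign each demand point to its cheapest open site.
  #1→E 7×2=14, #2→E 17×3=51, #3→D 8×2=16, #4→C 14×4=56, #5→E 6×4=24, #6→B 7×2=14, #7→E 9×2=18
  link cost 193, fixed 133 → total 326.
Compare {A, B, C, D}: link cost 213 + fixed 128 = 341.
Compare {A, C, D}: link cost 241 + fixed 102 = 343.
Compare {B, C, E}: link cost 249 + fixed 95 = 344.
All other subsets cost ≥ 341. Minimum total cost: 326.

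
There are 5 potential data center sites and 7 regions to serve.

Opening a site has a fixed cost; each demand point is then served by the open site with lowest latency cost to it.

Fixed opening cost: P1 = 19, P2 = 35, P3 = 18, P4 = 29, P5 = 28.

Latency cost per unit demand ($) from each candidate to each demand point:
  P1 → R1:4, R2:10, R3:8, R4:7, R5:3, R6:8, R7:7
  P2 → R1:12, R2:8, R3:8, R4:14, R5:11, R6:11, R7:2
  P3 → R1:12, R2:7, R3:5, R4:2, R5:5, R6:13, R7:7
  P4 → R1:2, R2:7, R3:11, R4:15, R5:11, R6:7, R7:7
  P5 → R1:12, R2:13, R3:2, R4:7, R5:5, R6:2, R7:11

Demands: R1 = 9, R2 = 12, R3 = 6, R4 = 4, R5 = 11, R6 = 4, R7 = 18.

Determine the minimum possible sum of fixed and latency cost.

Open {P1, P2, P3, P5}: assign each demand point to its cheapest open site.
  R1→P1 9×4=36, R2→P3 12×7=84, R3→P5 6×2=12, R4→P3 4×2=8, R5→P1 11×3=33, R6→P5 4×2=8, R7→P2 18×2=36
  latency cost 217, fixed 100 → total 317.
Compare {P1, P2, P3, P4, P5}: latency cost 199 + fixed 129 = 328.
Compare {P1, P2, P4, P5}: latency cost 219 + fixed 111 = 330.
Compare {P1, P2, P3}: latency cost 259 + fixed 72 = 331.
All other subsets cost ≥ 328. Minimum total cost: 317.

317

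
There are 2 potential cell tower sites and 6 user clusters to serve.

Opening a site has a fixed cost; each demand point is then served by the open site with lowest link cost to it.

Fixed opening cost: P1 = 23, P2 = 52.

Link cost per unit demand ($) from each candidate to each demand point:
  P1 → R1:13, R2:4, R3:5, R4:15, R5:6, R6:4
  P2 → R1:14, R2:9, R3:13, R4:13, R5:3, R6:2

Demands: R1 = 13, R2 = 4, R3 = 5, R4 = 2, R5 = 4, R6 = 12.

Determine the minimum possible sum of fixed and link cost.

335

Open {P1}: assign each demand point to its cheapest open site.
  R1→P1 13×13=169, R2→P1 4×4=16, R3→P1 5×5=25, R4→P1 2×15=30, R5→P1 4×6=24, R6→P1 12×4=48
  link cost 312, fixed 23 → total 335.
Compare {P1, P2}: link cost 272 + fixed 75 = 347.
Compare {P2}: link cost 345 + fixed 52 = 397.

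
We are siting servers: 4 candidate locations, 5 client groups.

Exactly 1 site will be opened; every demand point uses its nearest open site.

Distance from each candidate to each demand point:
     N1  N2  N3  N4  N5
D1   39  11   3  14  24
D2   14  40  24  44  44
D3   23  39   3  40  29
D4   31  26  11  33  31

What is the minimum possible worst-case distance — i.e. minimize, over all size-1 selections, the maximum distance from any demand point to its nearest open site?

33

Open {D4}.
  Farthest demand point is N4 at distance 33 (to D4); all others are ≤ 33.
With {D1} the worst case is 39.
With {D3} the worst case is 40.
No size-1 selection achieves below 33.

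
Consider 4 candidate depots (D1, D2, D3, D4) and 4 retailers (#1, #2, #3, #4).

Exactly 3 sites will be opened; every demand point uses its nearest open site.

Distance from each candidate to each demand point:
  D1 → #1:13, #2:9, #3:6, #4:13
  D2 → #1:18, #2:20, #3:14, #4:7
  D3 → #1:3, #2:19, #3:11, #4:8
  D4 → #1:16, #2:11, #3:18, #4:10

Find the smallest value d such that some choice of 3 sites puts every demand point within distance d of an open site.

Open {D1, D2, D3}.
  Farthest demand point is #2 at distance 9 (to D1); all others are ≤ 9.
With {D1, D3, D4} the worst case is 9.
With {D2, D3, D4} the worst case is 11.
No size-3 selection achieves below 9.

9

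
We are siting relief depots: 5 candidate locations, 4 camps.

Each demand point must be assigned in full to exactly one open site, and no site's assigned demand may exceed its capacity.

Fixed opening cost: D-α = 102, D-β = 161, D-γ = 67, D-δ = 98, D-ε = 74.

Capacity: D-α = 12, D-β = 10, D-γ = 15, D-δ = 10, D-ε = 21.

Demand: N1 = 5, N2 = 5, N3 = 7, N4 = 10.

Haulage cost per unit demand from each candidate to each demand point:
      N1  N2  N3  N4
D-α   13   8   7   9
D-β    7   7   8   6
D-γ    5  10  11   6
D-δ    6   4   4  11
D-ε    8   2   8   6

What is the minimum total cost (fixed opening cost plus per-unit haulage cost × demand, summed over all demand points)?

Open {D-γ, D-ε}; cheapest assignment that respects the capacities:
  D-γ (cap 15, load 15): N1, N4 — cost 5×5 + 10×6 = 85
  D-ε (cap 21, load 12): N2, N3 — cost 5×2 + 7×8 = 66
  Shipping 151, fixed 141 → total 292.
  Any other capacity-feasible assignment to {D-γ, D-ε} ships for at least 151.
Compare {D-δ, D-ε}: its best feasible assignment gives total 310.
Compare {D-α, D-ε}: its best feasible assignment gives total 335.
Every other set of open sites that can feasibly serve all demand totals ≥ 310 even under its best assignment. Minimum: 292.

292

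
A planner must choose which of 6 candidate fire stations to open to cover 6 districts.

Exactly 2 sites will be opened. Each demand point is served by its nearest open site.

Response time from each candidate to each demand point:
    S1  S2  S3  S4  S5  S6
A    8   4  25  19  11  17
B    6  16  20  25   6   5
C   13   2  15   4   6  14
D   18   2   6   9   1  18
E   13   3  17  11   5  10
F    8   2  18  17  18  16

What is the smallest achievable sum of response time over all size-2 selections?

29

Open {B, D}.
  S1→B 6, S2→D 2, S3→D 6, S4→D 9, S5→D 1, S6→B 5  ⇒ total 29.
Compare {B, C}: total 38.
Compare {C, D}: total 40.
No size-2 selection does better; minimum is 29.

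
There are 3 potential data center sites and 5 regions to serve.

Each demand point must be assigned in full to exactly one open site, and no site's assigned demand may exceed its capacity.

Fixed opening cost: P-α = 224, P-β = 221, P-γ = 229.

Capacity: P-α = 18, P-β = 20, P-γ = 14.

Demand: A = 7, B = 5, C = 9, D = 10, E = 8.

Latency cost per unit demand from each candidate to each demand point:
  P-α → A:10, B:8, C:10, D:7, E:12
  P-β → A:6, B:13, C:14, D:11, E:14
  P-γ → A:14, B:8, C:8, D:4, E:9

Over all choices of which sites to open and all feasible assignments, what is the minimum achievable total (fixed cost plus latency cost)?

Open {P-α, P-β, P-γ}; cheapest assignment that respects the capacities:
  P-α (cap 18, load 18): D, E — cost 10×7 + 8×12 = 166
  P-β (cap 20, load 7): A — cost 7×6 = 42
  P-γ (cap 14, load 14): B, C — cost 5×8 + 9×8 = 112
  Shipping 320, fixed 674 → total 994.
  Any other capacity-feasible assignment to {P-α, P-β, P-γ} ships for at least 320.
Total demand is 39 and no other set of sites has combined capacity ≥ 39, so {P-α, P-β, P-γ} is the only feasible choice of open sites. Minimum: 994.

994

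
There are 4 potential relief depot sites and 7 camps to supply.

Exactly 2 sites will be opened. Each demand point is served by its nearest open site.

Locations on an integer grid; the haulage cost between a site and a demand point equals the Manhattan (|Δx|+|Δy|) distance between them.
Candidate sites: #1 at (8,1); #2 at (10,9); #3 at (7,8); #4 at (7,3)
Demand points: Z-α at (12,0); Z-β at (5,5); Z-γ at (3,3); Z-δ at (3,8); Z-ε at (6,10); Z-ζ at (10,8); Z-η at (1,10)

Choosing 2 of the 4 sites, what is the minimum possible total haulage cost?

34

Open {#3, #4}.
  Z-α→#4 8, Z-β→#4 4, Z-γ→#4 4, Z-δ→#3 4, Z-ε→#3 3, Z-ζ→#3 3, Z-η→#3 8  ⇒ total 34.
Compare {#1, #3}: total 35.
Compare {#2, #4}: total 40.
No size-2 selection does better; minimum is 34.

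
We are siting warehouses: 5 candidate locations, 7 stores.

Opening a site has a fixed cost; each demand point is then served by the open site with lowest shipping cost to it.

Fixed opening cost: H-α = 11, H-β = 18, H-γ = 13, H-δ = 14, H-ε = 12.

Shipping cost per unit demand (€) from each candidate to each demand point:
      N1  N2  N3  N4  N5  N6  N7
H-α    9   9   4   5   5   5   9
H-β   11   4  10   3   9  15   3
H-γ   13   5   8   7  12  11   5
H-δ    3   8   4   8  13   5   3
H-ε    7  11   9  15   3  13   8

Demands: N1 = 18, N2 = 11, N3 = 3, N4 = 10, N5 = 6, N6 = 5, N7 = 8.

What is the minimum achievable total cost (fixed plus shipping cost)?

Open {H-β, H-δ, H-ε}: assign each demand point to its cheapest open site.
  N1→H-δ 18×3=54, N2→H-β 11×4=44, N3→H-δ 3×4=12, N4→H-β 10×3=30, N5→H-ε 6×3=18, N6→H-δ 5×5=25, N7→H-β 8×3=24
  shipping cost 207, fixed 44 → total 251.
Compare {H-α, H-β, H-δ}: shipping cost 219 + fixed 43 = 262.
Compare {H-α, H-β, H-δ, H-ε}: shipping cost 207 + fixed 55 = 262.
Compare {H-β, H-γ, H-δ, H-ε}: shipping cost 207 + fixed 57 = 264.
All other subsets cost ≥ 262. Minimum total cost: 251.

251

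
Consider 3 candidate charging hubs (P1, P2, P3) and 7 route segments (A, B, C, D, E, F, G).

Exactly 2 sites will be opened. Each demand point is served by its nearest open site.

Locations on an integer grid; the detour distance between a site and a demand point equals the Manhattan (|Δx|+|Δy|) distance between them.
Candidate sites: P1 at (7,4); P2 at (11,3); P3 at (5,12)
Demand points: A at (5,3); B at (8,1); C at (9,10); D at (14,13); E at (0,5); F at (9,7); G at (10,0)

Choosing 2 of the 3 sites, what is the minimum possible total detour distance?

Open {P1, P3}.
  A→P1 3, B→P1 4, C→P3 6, D→P3 10, E→P1 8, F→P1 5, G→P1 7  ⇒ total 43.
Compare {P1, P2}: total 45.
Compare {P2, P3}: total 49.

43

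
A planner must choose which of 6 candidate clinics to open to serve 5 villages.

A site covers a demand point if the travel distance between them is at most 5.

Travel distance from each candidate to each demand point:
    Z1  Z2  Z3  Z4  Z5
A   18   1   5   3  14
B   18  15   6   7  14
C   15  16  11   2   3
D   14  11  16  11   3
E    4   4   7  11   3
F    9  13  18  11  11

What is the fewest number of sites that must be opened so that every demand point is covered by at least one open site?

2

Coverage sets (demand points within 5 of each site):
  A: {Z2, Z3, Z4}
  B: {}
  C: {Z4, Z5}
  D: {Z5}
  E: {Z1, Z2, Z5}
  F: {}
No single site covers all 5 demand points.
But {A, E} covers everything, so the minimum is 2.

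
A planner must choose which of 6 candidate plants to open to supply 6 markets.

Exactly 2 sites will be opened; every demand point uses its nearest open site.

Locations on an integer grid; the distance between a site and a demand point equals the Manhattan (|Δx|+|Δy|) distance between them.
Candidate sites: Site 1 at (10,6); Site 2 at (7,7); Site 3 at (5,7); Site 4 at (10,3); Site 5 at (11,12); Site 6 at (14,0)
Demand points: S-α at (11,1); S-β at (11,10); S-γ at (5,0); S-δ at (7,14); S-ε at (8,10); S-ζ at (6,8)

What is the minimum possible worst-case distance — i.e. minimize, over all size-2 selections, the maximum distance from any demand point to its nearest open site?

Open {Site 2, Site 4}.
  Farthest demand point is S-γ at distance 8 (to Site 4); all others are ≤ 8.
With {Site 1, Site 2} the worst case is 9.
With {Site 1, Site 3} the worst case is 9.
No size-2 selection achieves below 8.

8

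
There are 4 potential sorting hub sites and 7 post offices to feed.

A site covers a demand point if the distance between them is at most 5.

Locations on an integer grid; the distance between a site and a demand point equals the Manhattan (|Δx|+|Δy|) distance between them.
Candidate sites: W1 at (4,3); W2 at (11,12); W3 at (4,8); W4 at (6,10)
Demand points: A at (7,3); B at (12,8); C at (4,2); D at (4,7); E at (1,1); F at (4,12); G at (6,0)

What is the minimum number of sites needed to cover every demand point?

3

Coverage sets (demand points within 5 of each site):
  W1: {A, C, D, E, G}
  W2: {B}
  W3: {D, F}
  W4: {D, F}
No 2 sites suffice: every size-2 union leaves at least one demand point uncovered.
But {W1, W2, W3} covers everything, so the minimum is 3.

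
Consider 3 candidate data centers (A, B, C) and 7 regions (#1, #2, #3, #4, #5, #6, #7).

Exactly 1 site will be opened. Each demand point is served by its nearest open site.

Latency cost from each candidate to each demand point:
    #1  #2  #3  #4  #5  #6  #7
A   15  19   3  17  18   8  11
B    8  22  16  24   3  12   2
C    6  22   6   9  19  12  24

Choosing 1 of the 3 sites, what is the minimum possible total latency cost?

Open {B}.
  #1→B 8, #2→B 22, #3→B 16, #4→B 24, #5→B 3, #6→B 12, #7→B 2  ⇒ total 87.
Compare {A}: total 91.
Compare {C}: total 98.

87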